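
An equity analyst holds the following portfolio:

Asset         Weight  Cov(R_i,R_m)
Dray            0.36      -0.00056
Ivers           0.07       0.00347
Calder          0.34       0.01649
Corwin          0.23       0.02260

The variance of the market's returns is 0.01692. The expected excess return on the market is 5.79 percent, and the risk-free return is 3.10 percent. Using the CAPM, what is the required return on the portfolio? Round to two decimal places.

β_Dray = -0.00056 / 0.01692 = -0.0331
β_Ivers = 0.00347 / 0.01692 = 0.2051
β_Calder = 0.01649 / 0.01692 = 0.9746
β_Corwin = 0.02260 / 0.01692 = 1.3357
β_P = Σ w_i β_i = 0.36×-0.0331 + 0.07×0.2051 + 0.34×0.9746 + 0.23×1.3357 = 0.6410
E(R_P) = R_f + β_P × MRP = 3.10% + 0.6410 × 5.79% = 6.81%

6.81%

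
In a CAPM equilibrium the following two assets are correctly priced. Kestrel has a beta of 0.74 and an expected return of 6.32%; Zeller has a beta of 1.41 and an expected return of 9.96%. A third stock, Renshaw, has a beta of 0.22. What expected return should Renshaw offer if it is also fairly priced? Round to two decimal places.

3.49%

MRP (SML slope) = (9.96% − 6.32%) / (1.41 − 0.74) = 3.64% / 0.67 = 5.4328%
R_f (intercept) = 6.32% − 0.74 × 5.4328% = 2.2997%
E(R_Renshaw) = R_f + β × MRP = 2.2997% + 0.22 × 5.4328% = 3.49%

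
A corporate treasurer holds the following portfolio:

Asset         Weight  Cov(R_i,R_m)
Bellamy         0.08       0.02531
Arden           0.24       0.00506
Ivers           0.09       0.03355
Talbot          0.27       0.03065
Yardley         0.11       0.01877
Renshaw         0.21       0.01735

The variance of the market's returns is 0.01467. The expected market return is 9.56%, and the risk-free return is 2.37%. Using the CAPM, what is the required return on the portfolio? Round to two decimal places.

12.29%

β_Bellamy = 0.02531 / 0.01467 = 1.7253
β_Arden = 0.00506 / 0.01467 = 0.3449
β_Ivers = 0.03355 / 0.01467 = 2.2870
β_Talbot = 0.03065 / 0.01467 = 2.0893
β_Yardley = 0.01877 / 0.01467 = 1.2795
β_Renshaw = 0.01735 / 0.01467 = 1.1827
β_P = Σ w_i β_i = 0.08×1.7253 + 0.24×0.3449 + 0.09×2.2870 + 0.27×2.0893 + 0.11×1.2795 + 0.21×1.1827 = 1.3799
MRP = 9.56% − 2.37% = 7.19%
E(R_P) = R_f + β_P × MRP = 2.37% + 1.3799 × 7.19% = 12.29%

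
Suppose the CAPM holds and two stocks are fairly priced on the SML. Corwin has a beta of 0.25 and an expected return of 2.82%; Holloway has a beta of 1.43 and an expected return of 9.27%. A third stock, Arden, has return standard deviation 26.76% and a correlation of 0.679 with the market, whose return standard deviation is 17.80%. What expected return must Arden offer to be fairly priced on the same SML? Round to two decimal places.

7.03%

MRP = (9.27% − 2.82%) / (1.43 − 0.25) = 5.4661%
R_f = 2.82% − 0.25 × 5.4661% = 1.4535%
β_Arden = ρ·σ_i/σ_m = 0.679 × 26.76 / 17.80 = 1.0208
E(R_Arden) = R_f + β × MRP = 1.4535% + 1.0208 × 5.4661% = 7.03%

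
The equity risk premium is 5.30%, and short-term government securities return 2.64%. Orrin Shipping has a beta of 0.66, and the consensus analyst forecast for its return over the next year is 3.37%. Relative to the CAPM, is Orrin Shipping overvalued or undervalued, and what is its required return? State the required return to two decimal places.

Required return = R_f + β·MRP = 2.64% + 0.66 × 5.30% = 6.14%
Forecast 3.37% < required 6.14% → the stock plots below the SML → overvalued.

Overvalued; required return 6.14%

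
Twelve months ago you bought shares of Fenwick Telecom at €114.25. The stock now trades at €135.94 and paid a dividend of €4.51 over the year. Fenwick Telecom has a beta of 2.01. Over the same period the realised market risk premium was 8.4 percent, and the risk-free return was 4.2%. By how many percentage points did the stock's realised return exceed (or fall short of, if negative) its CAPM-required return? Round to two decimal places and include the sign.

Realised HPR = (P1 + D1 − P0) / P0 = (135.94 + 4.51 − 114.25) / 114.25 = 26.20 / 114.25 = 22.9322%
CAPM required = R_f + β·MRP = 4.2% + 2.01 × 8.4% = 21.0840%
α = realised − required = 22.9322% − 21.0840% = +1.85%

+1.85%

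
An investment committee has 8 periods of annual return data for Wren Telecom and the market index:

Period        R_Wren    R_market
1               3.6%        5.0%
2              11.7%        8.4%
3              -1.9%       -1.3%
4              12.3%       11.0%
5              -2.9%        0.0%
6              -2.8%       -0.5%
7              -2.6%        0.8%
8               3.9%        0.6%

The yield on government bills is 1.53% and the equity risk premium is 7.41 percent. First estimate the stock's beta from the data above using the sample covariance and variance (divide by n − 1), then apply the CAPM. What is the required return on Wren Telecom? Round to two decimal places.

Mean R_i = (3.6 + 11.7 − 1.9 + 12.3 − 2.9 − 2.8 − 2.6 + 3.9) / 8 = 2.6625%
Mean R_m = (5.0 + 8.4 − 1.3 + 11.0 + 0.0 − 0.5 + 0.8 + 0.6) / 8 = 3.0000%
Σ(R_i − R̄_i)(R_m − R̄_m) = 191.8100  ⇒  Cov = 191.8100 / 7 = 27.4014
Σ(R_m − R̄_m)² = 147.5000  ⇒  Var(R_m) = 147.5000 / 7 = 21.0714
β = Cov / Var(R_m) = 27.4014 / 21.0714 = 1.3004
E(R) = R_f + β × MRP = 1.53% + 1.3004 × 7.41% = 11.17%

11.17%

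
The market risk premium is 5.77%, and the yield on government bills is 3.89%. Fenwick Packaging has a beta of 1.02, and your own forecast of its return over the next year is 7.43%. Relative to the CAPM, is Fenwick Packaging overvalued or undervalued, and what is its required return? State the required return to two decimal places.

Overvalued; required return 9.78%

Required return = R_f + β·MRP = 3.89% + 1.02 × 5.77% = 9.78%
Forecast 7.43% < required 9.78% → the stock plots below the SML → overvalued.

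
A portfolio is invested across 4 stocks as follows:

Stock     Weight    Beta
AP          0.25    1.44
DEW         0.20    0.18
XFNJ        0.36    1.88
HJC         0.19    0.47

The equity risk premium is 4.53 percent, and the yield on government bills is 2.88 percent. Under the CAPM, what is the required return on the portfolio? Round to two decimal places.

8.14%

β_P = Σ w_i β_i = 0.25×1.44 + 0.20×0.18 + 0.36×1.88 + 0.19×0.47 = 1.1621
E(R_P) = R_f + β_P × MRP = 2.88% + 1.1621 × 4.53% = 8.14%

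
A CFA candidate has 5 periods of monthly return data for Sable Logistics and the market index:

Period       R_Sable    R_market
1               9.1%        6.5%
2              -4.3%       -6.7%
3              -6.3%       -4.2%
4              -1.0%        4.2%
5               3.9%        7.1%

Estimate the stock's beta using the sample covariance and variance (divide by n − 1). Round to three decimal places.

0.833

Mean R_i = (9.1 − 4.3 − 6.3 − 1.0 + 3.9) / 5 = 0.2800%
Mean R_m = (6.5 − 6.7 − 4.2 + 4.2 + 7.1) / 5 = 1.3800%
Σ(R_i − R̄_i)(R_m − R̄_m) = 135.9780  ⇒  Cov = 135.9780 / 4 = 33.9945
Σ(R_m − R̄_m)² = 163.3080  ⇒  Var(R_m) = 163.3080 / 4 = 40.8270
β = Cov / Var(R_m) = 33.9945 / 40.8270 = 0.8326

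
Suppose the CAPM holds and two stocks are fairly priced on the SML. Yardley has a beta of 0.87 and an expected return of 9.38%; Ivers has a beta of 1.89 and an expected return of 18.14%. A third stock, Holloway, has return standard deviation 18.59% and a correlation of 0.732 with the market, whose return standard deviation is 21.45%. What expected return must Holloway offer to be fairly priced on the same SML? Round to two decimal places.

7.36%

MRP = (18.14% − 9.38%) / (1.89 − 0.87) = 8.5882%
R_f = 9.38% − 0.87 × 8.5882% = 1.9083%
β_Holloway = ρ·σ_i/σ_m = 0.732 × 18.59 / 21.45 = 0.6344
E(R_Holloway) = R_f + β × MRP = 1.9083% + 0.6344 × 8.5882% = 7.36%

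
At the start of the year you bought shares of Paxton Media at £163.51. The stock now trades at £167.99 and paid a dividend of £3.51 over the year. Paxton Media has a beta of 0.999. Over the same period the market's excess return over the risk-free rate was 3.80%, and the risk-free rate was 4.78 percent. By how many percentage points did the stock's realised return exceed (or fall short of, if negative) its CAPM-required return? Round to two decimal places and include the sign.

-3.69%

Realised HPR = (P1 + D1 − P0) / P0 = (167.99 + 3.51 − 163.51) / 163.51 = 7.99 / 163.51 = 4.8866%
CAPM required = R_f + β·MRP = 4.78% + 0.999 × 3.80% = 8.57620%
α = realised − required = 4.8866% − 8.57620% = -3.69%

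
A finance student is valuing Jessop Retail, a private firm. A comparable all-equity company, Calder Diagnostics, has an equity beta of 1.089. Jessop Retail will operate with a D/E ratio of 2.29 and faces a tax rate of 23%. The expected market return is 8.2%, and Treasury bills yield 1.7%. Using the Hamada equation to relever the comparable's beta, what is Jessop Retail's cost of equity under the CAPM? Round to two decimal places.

β_L = β_U × [1 + (1 − t)(D/E)] = 1.089 × [1 + (1 − 0.23) × 2.29]
    = 1.089 × [1 + 0.77 × 2.29] = 1.089 × 2.7633 = 3.0092
MRP = 8.2% − 1.7% = 6.50%
E(R) = R_f + β_L × MRP = 1.7% + 3.0092 × 6.5% = 21.26%

21.26%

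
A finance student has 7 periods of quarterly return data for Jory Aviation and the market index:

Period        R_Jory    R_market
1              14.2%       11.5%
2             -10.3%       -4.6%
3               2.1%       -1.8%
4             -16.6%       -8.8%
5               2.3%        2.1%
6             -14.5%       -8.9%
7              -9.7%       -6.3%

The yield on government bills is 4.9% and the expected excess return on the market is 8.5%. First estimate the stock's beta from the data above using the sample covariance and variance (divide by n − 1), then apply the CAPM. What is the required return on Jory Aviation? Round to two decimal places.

Mean R_i = (14.2 − 10.3 + 2.1 − 16.6 + 2.3 − 14.5 − 9.7) / 7 = -4.6429%
Mean R_m = (11.5 − 4.6 − 1.8 − 8.8 + 2.1 − 8.9 − 6.3) / 7 = -2.4000%
Σ(R_i − R̄_i)(R_m − R̄_m) = 469.9700  ⇒  Cov = 469.9700 / 6 = 78.3283
Σ(R_m − R̄_m)² = 317.0800  ⇒  Var(R_m) = 317.0800 / 6 = 52.8467
β = Cov / Var(R_m) = 78.3283 / 52.8467 = 1.4822
E(R) = R_f + β × MRP = 4.9% + 1.4822 × 8.5% = 17.50%

17.50%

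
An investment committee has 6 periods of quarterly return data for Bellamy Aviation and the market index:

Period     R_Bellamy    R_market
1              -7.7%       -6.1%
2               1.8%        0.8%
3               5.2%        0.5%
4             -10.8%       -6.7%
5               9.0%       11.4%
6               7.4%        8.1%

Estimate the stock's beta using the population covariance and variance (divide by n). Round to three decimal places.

1.043

Mean R_i = (-7.7 + 1.8 + 5.2 − 10.8 + 9.0 + 7.4) / 6 = 0.8167%
Mean R_m = (-6.1 + 0.8 + 0.5 − 6.7 + 11.4 + 8.1) / 6 = 1.3333%
Σ(R_i − R̄_i)(R_m − R̄_m) = 279.3767  ⇒  Cov = 279.3767 / 6 = 46.5628
Σ(R_m − R̄_m)² = 267.8933  ⇒  Var(R_m) = 267.8933 / 6 = 44.6489
β = Cov / Var(R_m) = 46.5628 / 44.6489 = 1.0429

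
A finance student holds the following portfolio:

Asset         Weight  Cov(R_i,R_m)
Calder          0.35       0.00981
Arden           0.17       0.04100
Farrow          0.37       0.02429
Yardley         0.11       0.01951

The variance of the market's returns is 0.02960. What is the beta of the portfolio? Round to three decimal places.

0.728

β_Calder = 0.00981 / 0.02960 = 0.3314
β_Arden = 0.04100 / 0.02960 = 1.3851
β_Farrow = 0.02429 / 0.02960 = 0.8206
β_Yardley = 0.01951 / 0.02960 = 0.6591
β_P = Σ w_i β_i = 0.35×0.3314 + 0.17×1.3851 + 0.37×0.8206 + 0.11×0.6591 = 0.7276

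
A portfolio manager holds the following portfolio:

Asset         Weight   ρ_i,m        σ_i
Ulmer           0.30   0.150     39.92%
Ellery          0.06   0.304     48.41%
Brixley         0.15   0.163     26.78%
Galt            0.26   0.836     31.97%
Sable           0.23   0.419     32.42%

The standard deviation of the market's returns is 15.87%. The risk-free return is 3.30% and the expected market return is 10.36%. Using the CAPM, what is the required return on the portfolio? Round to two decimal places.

β_Ulmer = 0.150 × 39.92% / 15.87% = 0.3773
β_Ellery = 0.304 × 48.41% / 15.87% = 0.9273
β_Brixley = 0.163 × 26.78% / 15.87% = 0.2751
β_Galt = 0.836 × 31.97% / 15.87% = 1.6841
β_Sable = 0.419 × 32.42% / 15.87% = 0.8560
β_P = Σ w_i β_i = 0.30×0.3773 + 0.06×0.9273 + 0.15×0.2751 + 0.26×1.6841 + 0.23×0.8560 = 0.8448
MRP = 10.36% − 3.30% = 7.06%
E(R_P) = R_f + β_P × MRP = 3.30% + 0.8448 × 7.06% = 9.26%

9.26%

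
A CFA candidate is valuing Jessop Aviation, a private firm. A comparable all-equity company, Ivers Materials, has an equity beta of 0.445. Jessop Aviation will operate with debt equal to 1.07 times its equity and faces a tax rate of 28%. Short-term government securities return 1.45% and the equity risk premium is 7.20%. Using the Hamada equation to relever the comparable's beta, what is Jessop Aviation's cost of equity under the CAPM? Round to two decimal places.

β_L = β_U × [1 + (1 − t)(D/E)] = 0.445 × [1 + (1 − 0.28) × 1.07]
    = 0.445 × [1 + 0.72 × 1.07] = 0.445 × 1.7704 = 0.7878
E(R) = R_f + β_L × MRP = 1.45% + 0.7878 × 7.20% = 7.12%

7.12%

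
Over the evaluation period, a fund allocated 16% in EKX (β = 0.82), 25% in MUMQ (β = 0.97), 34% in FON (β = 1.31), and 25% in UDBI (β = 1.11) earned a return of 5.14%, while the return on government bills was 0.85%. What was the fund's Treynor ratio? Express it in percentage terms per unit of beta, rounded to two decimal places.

3.91%

β_P = 0.16×0.82 + 0.25×0.97 + 0.34×1.31 + 0.25×1.11 = 1.0966
Treynor = (R_P − R_f) / β_P = (5.14% − 0.85%) / 1.0966 = 4.29% / 1.0966 = 3.91%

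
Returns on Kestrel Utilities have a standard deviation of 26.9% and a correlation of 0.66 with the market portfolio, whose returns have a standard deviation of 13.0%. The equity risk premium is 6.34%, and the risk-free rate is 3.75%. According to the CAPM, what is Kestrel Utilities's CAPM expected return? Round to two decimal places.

12.41%

β = ρ × σ_i / σ_m = 0.66 × 26.9% / 13.0% = 1.3657
E(R) = 3.75% + 1.3657 × 6.34% = 12.41%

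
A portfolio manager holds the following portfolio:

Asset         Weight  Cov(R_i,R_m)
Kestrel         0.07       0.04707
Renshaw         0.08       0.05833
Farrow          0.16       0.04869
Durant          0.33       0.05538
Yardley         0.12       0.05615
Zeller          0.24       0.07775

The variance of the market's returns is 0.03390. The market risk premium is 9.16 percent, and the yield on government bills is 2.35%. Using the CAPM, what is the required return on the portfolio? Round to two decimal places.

β_Kestrel = 0.04707 / 0.03390 = 1.3885
β_Renshaw = 0.05833 / 0.03390 = 1.7206
β_Farrow = 0.04869 / 0.03390 = 1.4363
β_Durant = 0.05538 / 0.03390 = 1.6336
β_Yardley = 0.05615 / 0.03390 = 1.6563
β_Zeller = 0.07775 / 0.03390 = 2.2935
β_P = Σ w_i β_i = 0.07×1.3885 + 0.08×1.7206 + 0.16×1.4363 + 0.33×1.6336 + 0.12×1.6563 + 0.24×2.2935 = 1.7529
E(R_P) = R_f + β_P × MRP = 2.35% + 1.7529 × 9.16% = 18.41%

18.41%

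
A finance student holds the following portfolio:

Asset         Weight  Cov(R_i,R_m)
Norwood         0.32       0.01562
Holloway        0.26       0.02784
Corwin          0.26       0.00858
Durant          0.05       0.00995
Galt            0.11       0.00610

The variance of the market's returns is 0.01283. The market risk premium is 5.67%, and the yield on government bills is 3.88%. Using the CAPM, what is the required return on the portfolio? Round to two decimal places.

β_Norwood = 0.01562 / 0.01283 = 1.2175
β_Holloway = 0.02784 / 0.01283 = 2.1699
β_Corwin = 0.00858 / 0.01283 = 0.6687
β_Durant = 0.00995 / 0.01283 = 0.7755
β_Galt = 0.00610 / 0.01283 = 0.4754
β_P = Σ w_i β_i = 0.32×1.2175 + 0.26×2.1699 + 0.26×0.6687 + 0.05×0.7755 + 0.11×0.4754 = 1.2187
E(R_P) = R_f + β_P × MRP = 3.88% + 1.2187 × 5.67% = 10.79%

10.79%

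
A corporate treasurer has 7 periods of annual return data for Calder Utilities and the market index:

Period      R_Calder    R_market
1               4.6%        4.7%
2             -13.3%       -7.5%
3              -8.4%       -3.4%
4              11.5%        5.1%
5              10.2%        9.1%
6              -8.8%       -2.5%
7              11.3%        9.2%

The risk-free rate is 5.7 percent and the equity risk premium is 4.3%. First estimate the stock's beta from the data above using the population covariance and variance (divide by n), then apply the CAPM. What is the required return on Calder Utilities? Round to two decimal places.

12.55%

Mean R_i = (4.6 − 13.3 − 8.4 + 11.5 + 10.2 − 8.8 + 11.3) / 7 = 1.0143%
Mean R_m = (4.7 − 7.5 − 3.4 + 5.1 + 9.1 − 2.5 + 9.2) / 7 = 2.1000%
Σ(R_i − R̄_i)(R_m − R̄_m) = 412.4500  ⇒  Cov = 412.4500 / 7 = 58.9214
Σ(R_m − R̄_m)² = 258.7400  ⇒  Var(R_m) = 258.7400 / 7 = 36.9629
β = Cov / Var(R_m) = 58.9214 / 36.9629 = 1.5941
E(R) = R_f + β × MRP = 5.7% + 1.5941 × 4.3% = 12.55%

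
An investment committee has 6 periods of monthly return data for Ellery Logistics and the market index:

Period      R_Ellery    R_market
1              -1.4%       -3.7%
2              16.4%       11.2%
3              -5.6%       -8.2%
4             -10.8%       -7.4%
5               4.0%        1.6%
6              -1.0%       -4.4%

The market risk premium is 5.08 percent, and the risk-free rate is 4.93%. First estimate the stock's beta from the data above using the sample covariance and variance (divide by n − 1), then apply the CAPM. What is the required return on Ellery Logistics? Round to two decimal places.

Mean R_i = (-1.4 + 16.4 − 5.6 − 10.8 + 4.0 − 1.0) / 6 = 0.2667%
Mean R_m = (-3.7 + 11.2 − 8.2 − 7.4 + 1.6 − 4.4) / 6 = -1.8167%
Σ(R_i − R̄_i)(R_m − R̄_m) = 328.4067  ⇒  Cov = 328.4067 / 5 = 65.6813
Σ(R_m − R̄_m)² = 263.2483  ⇒  Var(R_m) = 263.2483 / 5 = 52.6497
β = Cov / Var(R_m) = 65.6813 / 52.6497 = 1.2475
E(R) = R_f + β × MRP = 4.93% + 1.2475 × 5.08% = 11.27%

11.27%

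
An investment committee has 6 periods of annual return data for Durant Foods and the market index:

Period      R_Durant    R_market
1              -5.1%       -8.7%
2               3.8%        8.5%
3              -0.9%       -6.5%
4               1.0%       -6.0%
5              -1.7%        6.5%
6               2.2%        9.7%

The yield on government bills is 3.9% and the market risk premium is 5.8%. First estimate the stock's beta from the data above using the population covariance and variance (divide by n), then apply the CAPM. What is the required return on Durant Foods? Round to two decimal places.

Mean R_i = (-5.1 + 3.8 − 0.9 + 1.0 − 1.7 + 2.2) / 6 = -0.1167%
Mean R_m = (-8.7 + 8.5 − 6.5 − 6.0 + 6.5 + 9.7) / 6 = 0.5833%
Σ(R_i − R̄_i)(R_m − R̄_m) = 87.2183  ⇒  Cov = 87.2183 / 6 = 14.5364
Σ(R_m − R̄_m)² = 360.4883  ⇒  Var(R_m) = 360.4883 / 6 = 60.0814
β = Cov / Var(R_m) = 14.5364 / 60.0814 = 0.2419
E(R) = R_f + β × MRP = 3.9% + 0.2419 × 5.8% = 5.30%

5.30%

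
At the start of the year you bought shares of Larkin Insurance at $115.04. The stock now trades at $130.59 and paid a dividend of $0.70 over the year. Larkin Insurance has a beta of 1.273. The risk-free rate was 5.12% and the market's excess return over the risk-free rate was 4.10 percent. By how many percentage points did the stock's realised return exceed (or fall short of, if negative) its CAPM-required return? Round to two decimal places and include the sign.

Realised HPR = (P1 + D1 − P0) / P0 = (130.59 + 0.70 − 115.04) / 115.04 = 16.25 / 115.04 = 14.1255%
CAPM required = R_f + β·MRP = 5.12% + 1.273 × 4.10% = 10.33930%
α = realised − required = 14.1255% − 10.33930% = +3.79%

+3.79%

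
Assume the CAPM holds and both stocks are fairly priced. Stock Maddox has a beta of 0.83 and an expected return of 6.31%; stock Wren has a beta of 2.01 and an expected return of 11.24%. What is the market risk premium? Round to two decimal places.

4.18%

Both satisfy E(R) = R_f + β·MRP, so the slope of the SML is
MRP = (11.24% − 6.31%) / (2.01 − 0.83) = 4.93% / 1.18 = 4.1780%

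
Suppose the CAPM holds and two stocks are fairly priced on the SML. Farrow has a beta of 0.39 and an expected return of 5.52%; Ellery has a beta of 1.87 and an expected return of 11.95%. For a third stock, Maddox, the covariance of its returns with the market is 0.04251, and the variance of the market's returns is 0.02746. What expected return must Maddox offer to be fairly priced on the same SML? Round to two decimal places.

MRP = (11.95% − 5.52%) / (1.87 − 0.39) = 4.3446%
R_f = 5.52% − 0.39 × 4.3446% = 3.8256%
β_Maddox = Cov / Var(R_m) = 0.04251 / 0.02746 = 1.5481
E(R_Maddox) = R_f + β × MRP = 3.8256% + 1.5481 × 4.3446% = 10.55%

10.55%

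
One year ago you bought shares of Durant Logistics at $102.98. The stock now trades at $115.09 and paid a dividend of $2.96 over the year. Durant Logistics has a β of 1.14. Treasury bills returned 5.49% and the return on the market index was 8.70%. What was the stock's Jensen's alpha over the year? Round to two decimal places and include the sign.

+5.48%

Realised HPR = (P1 + D1 − P0) / P0 = (115.09 + 2.96 − 102.98) / 102.98 = 15.07 / 102.98 = 14.6339%
MRP = 8.70% − 5.49% = 3.21%
CAPM required = R_f + β·MRP = 5.49% + 1.14 × 3.21% = 9.1494%
α = realised − required = 14.6339% − 9.1494% = +5.48%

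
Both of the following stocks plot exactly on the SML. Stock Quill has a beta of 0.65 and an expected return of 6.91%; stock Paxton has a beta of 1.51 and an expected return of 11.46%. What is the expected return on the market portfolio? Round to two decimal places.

Both satisfy E(R) = R_f + β·MRP, so the slope of the SML is
MRP = (11.46% − 6.91%) / (1.51 − 0.65) = 4.55% / 0.86 = 5.2907%
R_f = E(R_Quill) − β_Quill·MRP = 6.91% − 0.65 × 5.2907% = 3.4710%
E(R_m) = R_f + MRP = 3.4710% + 5.2907% = 8.76%

8.76%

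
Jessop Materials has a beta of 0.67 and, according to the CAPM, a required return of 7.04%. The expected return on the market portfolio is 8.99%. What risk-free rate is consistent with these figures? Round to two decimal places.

3.08%

E(R) = R_f + β(E(R_m) − R_f) = R_f(1 − β) + β·E(R_m)
7.04% = R_f × (1 − 0.67) + 0.67 × 8.99%
7.04% = R_f × 0.33 + 6.0233%
R_f = (7.04% − 6.0233%) / 0.33 = 3.08%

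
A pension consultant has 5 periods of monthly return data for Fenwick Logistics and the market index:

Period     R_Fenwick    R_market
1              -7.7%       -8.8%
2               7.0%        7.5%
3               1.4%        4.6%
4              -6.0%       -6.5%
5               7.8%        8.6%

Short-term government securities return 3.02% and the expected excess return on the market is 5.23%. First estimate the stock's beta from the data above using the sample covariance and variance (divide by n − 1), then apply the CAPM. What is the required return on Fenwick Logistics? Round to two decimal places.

7.56%

Mean R_i = (-7.7 + 7.0 + 1.4 − 6.0 + 7.8) / 5 = 0.5000%
Mean R_m = (-8.8 + 7.5 + 4.6 − 6.5 + 8.6) / 5 = 1.0800%
Σ(R_i − R̄_i)(R_m − R̄_m) = 230.0800  ⇒  Cov = 230.0800 / 4 = 57.5200
Σ(R_m − R̄_m)² = 265.2280  ⇒  Var(R_m) = 265.2280 / 4 = 66.3070
β = Cov / Var(R_m) = 57.5200 / 66.3070 = 0.8675
E(R) = R_f + β × MRP = 3.02% + 0.8675 × 5.23% = 7.56%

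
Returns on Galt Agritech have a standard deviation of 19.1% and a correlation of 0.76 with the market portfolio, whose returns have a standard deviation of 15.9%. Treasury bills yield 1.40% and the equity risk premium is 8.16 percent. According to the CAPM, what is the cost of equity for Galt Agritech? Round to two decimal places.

8.85%

β = ρ × σ_i / σ_m = 0.76 × 19.1% / 15.9% = 0.9130
E(R) = 1.40% + 0.9130 × 8.16% = 8.85%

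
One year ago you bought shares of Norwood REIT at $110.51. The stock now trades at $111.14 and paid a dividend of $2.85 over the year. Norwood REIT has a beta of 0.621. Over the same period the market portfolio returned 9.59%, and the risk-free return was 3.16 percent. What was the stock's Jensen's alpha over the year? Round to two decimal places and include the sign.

Realised HPR = (P1 + D1 − P0) / P0 = (111.14 + 2.85 − 110.51) / 110.51 = 3.48 / 110.51 = 3.1490%
MRP = 9.59% − 3.16% = 6.43%
CAPM required = R_f + β·MRP = 3.16% + 0.621 × 6.43% = 7.15303%
α = realised − required = 3.1490% − 7.15303% = -4.00%

-4.00%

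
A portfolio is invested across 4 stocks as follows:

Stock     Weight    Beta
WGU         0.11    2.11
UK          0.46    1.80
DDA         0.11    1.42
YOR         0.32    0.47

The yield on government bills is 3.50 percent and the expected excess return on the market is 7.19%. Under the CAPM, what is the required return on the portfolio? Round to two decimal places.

β_P = Σ w_i β_i = 0.11×2.11 + 0.46×1.80 + 0.11×1.42 + 0.32×0.47 = 1.3667
E(R_P) = R_f + β_P × MRP = 3.50% + 1.3667 × 7.19% = 13.33%

13.33%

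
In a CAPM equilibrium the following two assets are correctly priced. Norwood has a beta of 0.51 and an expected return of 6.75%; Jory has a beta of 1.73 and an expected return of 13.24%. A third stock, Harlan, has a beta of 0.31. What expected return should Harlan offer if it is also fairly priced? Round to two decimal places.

MRP (SML slope) = (13.24% − 6.75%) / (1.73 − 0.51) = 6.49% / 1.22 = 5.3197%
R_f (intercept) = 6.75% − 0.51 × 5.3197% = 4.0370%
E(R_Harlan) = R_f + β × MRP = 4.0370% + 0.31 × 5.3197% = 5.69%

5.69%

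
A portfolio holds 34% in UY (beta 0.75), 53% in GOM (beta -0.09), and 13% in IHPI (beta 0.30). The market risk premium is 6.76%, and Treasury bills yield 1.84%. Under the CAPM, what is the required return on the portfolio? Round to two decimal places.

3.50%

β_P = Σ w_i β_i = 0.34×0.75 + 0.53×-0.09 + 0.13×0.30 = 0.2463
E(R_P) = R_f + β_P × MRP = 1.84% + 0.2463 × 6.76% = 3.50%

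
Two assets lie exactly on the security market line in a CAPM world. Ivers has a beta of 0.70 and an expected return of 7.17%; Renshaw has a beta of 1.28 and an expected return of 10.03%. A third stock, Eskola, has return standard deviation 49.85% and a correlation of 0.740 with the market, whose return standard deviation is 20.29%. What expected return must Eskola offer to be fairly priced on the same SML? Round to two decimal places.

12.68%

MRP = (10.03% − 7.17%) / (1.28 − 0.70) = 4.9310%
R_f = 7.17% − 0.70 × 4.9310% = 3.7183%
β_Eskola = ρ·σ_i/σ_m = 0.740 × 49.85 / 20.29 = 1.8181
E(R_Eskola) = R_f + β × MRP = 3.7183% + 1.8181 × 4.9310% = 12.68%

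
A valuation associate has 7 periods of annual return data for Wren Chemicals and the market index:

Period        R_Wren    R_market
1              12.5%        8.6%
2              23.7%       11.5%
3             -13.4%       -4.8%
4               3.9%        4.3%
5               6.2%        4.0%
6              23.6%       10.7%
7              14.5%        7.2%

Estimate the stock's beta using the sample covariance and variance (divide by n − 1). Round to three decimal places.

2.293

Mean R_i = (12.5 + 23.7 − 13.4 + 3.9 + 6.2 + 23.6 + 14.5) / 7 = 10.1429%
Mean R_m = (8.6 + 11.5 − 4.8 + 4.3 + 4.0 + 10.7 + 7.2) / 7 = 5.9286%
Σ(R_i − R̄_i)(R_m − R̄_m) = 421.9314  ⇒  Cov = 421.9314 / 6 = 70.3219
Σ(R_m − R̄_m)² = 184.0343  ⇒  Var(R_m) = 184.0343 / 6 = 30.6724
β = Cov / Var(R_m) = 70.3219 / 30.6724 = 2.2927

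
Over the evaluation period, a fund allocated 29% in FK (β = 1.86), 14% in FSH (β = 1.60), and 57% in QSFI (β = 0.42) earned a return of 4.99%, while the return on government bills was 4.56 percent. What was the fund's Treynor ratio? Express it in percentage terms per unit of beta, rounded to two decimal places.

0.43%

β_P = 0.29×1.86 + 0.14×1.60 + 0.57×0.42 = 1.0028
Treynor = (R_P − R_f) / β_P = (4.99% − 4.56%) / 1.0028 = 0.43% / 1.0028 = 0.43%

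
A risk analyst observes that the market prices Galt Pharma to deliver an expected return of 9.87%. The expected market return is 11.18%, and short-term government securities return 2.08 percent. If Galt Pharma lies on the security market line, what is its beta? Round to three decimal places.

MRP = 11.18% − 2.08% = 9.10%
β = (E(R) − R_f) / MRP = (9.87% − 2.08%) / 9.10% = 7.79% / 9.10% = 0.856

0.856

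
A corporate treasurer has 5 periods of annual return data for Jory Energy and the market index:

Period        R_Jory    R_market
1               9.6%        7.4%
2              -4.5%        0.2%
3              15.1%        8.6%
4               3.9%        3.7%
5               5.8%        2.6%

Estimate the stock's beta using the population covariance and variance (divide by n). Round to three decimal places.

Mean R_i = (9.6 − 4.5 + 15.1 + 3.9 + 5.8) / 5 = 5.9800%
Mean R_m = (7.4 + 0.2 + 8.6 + 3.7 + 2.6) / 5 = 4.5000%
Σ(R_i − R̄_i)(R_m − R̄_m) = 94.9600  ⇒  Cov = 94.9600 / 5 = 18.9920
Σ(R_m − R̄_m)² = 47.9600  ⇒  Var(R_m) = 47.9600 / 5 = 9.5920
β = Cov / Var(R_m) = 18.9920 / 9.5920 = 1.9800

1.980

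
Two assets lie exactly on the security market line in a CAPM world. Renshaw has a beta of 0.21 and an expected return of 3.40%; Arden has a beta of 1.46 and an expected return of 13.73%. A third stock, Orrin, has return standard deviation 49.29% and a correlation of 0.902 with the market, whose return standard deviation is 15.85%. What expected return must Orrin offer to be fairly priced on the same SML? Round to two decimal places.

MRP = (13.73% − 3.40%) / (1.46 − 0.21) = 8.2640%
R_f = 3.40% − 0.21 × 8.2640% = 1.6646%
β_Orrin = ρ·σ_i/σ_m = 0.902 × 49.29 / 15.85 = 2.8050
E(R_Orrin) = R_f + β × MRP = 1.6646% + 2.8050 × 8.2640% = 24.85%

24.85%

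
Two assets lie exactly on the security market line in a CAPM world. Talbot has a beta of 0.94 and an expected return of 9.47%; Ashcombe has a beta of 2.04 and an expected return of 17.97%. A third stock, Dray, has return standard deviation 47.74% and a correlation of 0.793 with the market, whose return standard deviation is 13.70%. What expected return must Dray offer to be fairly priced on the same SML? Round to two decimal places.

MRP = (17.97% − 9.47%) / (2.04 − 0.94) = 7.7273%
R_f = 9.47% − 0.94 × 7.7273% = 2.2063%
β_Dray = ρ·σ_i/σ_m = 0.793 × 47.74 / 13.70 = 2.7633
E(R_Dray) = R_f + β × MRP = 2.2063% + 2.7633 × 7.7273% = 23.56%

23.56%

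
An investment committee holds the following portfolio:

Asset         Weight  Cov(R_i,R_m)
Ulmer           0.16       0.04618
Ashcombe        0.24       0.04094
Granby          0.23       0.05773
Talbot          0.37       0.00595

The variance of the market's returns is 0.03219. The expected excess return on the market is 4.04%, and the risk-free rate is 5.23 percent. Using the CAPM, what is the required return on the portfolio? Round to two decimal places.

9.33%

β_Ulmer = 0.04618 / 0.03219 = 1.4346
β_Ashcombe = 0.04094 / 0.03219 = 1.2718
β_Granby = 0.05773 / 0.03219 = 1.7934
β_Talbot = 0.00595 / 0.03219 = 0.1848
β_P = Σ w_i β_i = 0.16×1.4346 + 0.24×1.2718 + 0.23×1.7934 + 0.37×0.1848 = 1.0156
E(R_P) = R_f + β_P × MRP = 5.23% + 1.0156 × 4.04% = 9.33%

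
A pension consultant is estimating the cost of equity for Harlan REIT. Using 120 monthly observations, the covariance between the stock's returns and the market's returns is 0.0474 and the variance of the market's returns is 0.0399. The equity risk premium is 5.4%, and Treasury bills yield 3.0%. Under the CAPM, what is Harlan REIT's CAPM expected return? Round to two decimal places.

β = Cov(R_i, R_m) / Var(R_m) = 0.0474 / 0.0399 = 1.1880
E(R) = R_f + β × MRP = 3.0% + 1.1880 × 5.4% = 9.42%

9.42%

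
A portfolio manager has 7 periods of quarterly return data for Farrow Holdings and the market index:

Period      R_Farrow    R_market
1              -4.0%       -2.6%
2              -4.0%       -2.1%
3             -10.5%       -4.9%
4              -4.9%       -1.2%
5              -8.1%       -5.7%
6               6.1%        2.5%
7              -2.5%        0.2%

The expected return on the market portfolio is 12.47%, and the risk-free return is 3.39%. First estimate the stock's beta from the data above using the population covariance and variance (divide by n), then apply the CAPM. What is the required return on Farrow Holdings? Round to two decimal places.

18.85%

Mean R_i = (-4.0 − 4.0 − 10.5 − 4.9 − 8.1 + 6.1 − 2.5) / 7 = -3.9857%
Mean R_m = (-2.6 − 2.1 − 4.9 − 1.2 − 5.7 + 2.5 + 0.2) / 7 = -1.9714%
Σ(R_i − R̄_i)(R_m − R̄_m) = 82.0471  ⇒  Cov = 82.0471 / 7 = 11.7210
Σ(R_m − R̄_m)² = 48.1943  ⇒  Var(R_m) = 48.1943 / 7 = 6.8849
β = Cov / Var(R_m) = 11.7210 / 6.8849 = 1.7024
MRP = 12.47% − 3.39% = 9.08%
E(R) = R_f + β × MRP = 3.39% + 1.7024 × 9.08% = 18.85%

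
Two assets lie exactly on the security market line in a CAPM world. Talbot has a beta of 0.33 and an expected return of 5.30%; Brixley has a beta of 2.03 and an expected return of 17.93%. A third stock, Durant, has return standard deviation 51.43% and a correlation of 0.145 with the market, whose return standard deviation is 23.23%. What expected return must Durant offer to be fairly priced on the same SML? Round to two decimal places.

5.23%

MRP = (17.93% − 5.30%) / (2.03 − 0.33) = 7.4294%
R_f = 5.30% − 0.33 × 7.4294% = 2.8483%
β_Durant = ρ·σ_i/σ_m = 0.145 × 51.43 / 23.23 = 0.3210
E(R_Durant) = R_f + β × MRP = 2.8483% + 0.3210 × 7.4294% = 5.23%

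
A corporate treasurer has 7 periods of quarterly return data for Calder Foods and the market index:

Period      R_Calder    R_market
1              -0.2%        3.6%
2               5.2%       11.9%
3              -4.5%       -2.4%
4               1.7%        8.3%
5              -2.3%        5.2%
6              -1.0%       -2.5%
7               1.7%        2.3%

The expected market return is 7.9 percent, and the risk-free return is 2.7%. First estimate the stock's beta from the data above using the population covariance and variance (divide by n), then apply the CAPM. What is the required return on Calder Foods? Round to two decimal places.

5.12%

Mean R_i = (-0.2 + 5.2 − 4.5 + 1.7 − 2.3 − 1.0 + 1.7) / 7 = 0.0857%
Mean R_m = (3.6 + 11.9 − 2.4 + 8.3 + 5.2 − 2.5 + 2.3) / 7 = 3.7714%
Σ(R_i − R̄_i)(R_m − R̄_m) = 78.2571  ⇒  Cov = 78.2571 / 7 = 11.1796
Σ(R_m − R̄_m)² = 168.2343  ⇒  Var(R_m) = 168.2343 / 7 = 24.0335
β = Cov / Var(R_m) = 11.1796 / 24.0335 = 0.4652
MRP = 7.9% − 2.7% = 5.20%
E(R) = R_f + β × MRP = 2.7% + 0.4652 × 5.2% = 5.12%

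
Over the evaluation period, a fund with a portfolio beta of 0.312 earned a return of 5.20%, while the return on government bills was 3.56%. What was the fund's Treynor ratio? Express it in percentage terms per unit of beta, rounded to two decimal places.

5.26%

Treynor = (R_P − R_f) / β_P = (5.20% − 3.56%) / 0.3120 = 1.64% / 0.3120 = 5.26%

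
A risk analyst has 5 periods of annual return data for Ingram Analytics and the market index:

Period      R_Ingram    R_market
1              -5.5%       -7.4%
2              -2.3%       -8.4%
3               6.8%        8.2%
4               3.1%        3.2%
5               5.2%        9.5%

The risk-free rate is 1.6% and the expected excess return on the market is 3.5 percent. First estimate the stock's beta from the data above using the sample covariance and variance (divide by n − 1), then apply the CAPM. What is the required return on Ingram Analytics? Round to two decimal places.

Mean R_i = (-5.5 − 2.3 + 6.8 + 3.1 + 5.2) / 5 = 1.4600%
Mean R_m = (-7.4 − 8.4 + 8.2 + 3.2 + 9.5) / 5 = 1.0200%
Σ(R_i − R̄_i)(R_m − R̄_m) = 167.6540  ⇒  Cov = 167.6540 / 4 = 41.9135
Σ(R_m − R̄_m)² = 287.8480  ⇒  Var(R_m) = 287.8480 / 4 = 71.9620
β = Cov / Var(R_m) = 41.9135 / 71.9620 = 0.5824
E(R) = R_f + β × MRP = 1.6% + 0.5824 × 3.5% = 3.64%

3.64%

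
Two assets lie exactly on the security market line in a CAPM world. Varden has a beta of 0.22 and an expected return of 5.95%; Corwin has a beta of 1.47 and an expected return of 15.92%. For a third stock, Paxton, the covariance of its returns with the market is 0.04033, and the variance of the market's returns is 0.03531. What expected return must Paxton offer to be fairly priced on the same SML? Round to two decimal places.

MRP = (15.92% − 5.95%) / (1.47 − 0.22) = 7.9760%
R_f = 5.95% − 0.22 × 7.9760% = 4.1953%
β_Paxton = Cov / Var(R_m) = 0.04033 / 0.03531 = 1.1422
E(R_Paxton) = R_f + β × MRP = 4.1953% + 1.1422 × 7.9760% = 13.31%

13.31%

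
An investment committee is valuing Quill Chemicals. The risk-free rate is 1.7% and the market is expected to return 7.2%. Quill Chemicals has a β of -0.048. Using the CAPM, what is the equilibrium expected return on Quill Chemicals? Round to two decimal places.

Market risk premium = E(R_m) − R_f = 7.2% − 1.7% = 5.50%
E(R) = R_f + β × MRP = 1.7% + -0.048 × 5.5% = 1.44%

1.44%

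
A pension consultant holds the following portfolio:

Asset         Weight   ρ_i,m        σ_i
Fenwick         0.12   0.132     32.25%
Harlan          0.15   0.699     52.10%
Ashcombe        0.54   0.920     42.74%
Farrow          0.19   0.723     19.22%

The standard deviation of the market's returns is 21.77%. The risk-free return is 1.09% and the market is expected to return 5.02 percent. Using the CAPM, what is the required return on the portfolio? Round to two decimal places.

β_Fenwick = 0.132 × 32.25% / 21.77% = 0.1955
β_Harlan = 0.699 × 52.10% / 21.77% = 1.6728
β_Ashcombe = 0.920 × 42.74% / 21.77% = 1.8062
β_Farrow = 0.723 × 19.22% / 21.77% = 0.6383
β_P = Σ w_i β_i = 0.12×0.1955 + 0.15×1.6728 + 0.54×1.8062 + 0.19×0.6383 = 1.3710
MRP = 5.02% − 1.09% = 3.93%
E(R_P) = R_f + β_P × MRP = 1.09% + 1.3710 × 3.93% = 6.48%

6.48%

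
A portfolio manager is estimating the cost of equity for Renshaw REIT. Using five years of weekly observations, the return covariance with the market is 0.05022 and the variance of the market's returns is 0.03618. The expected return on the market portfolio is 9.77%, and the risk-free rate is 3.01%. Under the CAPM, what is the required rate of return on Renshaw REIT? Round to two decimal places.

12.39%

β = Cov(R_i, R_m) / Var(R_m) = 0.05022 / 0.03618 = 1.3881
MRP = 9.77% − 3.01% = 6.76%
E(R) = R_f + β × MRP = 3.01% + 1.3881 × 6.76% = 12.39%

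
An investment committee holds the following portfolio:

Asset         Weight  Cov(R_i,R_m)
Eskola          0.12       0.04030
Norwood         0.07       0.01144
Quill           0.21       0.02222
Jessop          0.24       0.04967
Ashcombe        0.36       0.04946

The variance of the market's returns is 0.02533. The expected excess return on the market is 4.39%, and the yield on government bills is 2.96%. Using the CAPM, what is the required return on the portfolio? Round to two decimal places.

9.90%

β_Eskola = 0.04030 / 0.02533 = 1.5910
β_Norwood = 0.01144 / 0.02533 = 0.4516
β_Quill = 0.02222 / 0.02533 = 0.8772
β_Jessop = 0.04967 / 0.02533 = 1.9609
β_Ashcombe = 0.04946 / 0.02533 = 1.9526
β_P = Σ w_i β_i = 0.12×1.5910 + 0.07×0.4516 + 0.21×0.8772 + 0.24×1.9609 + 0.36×1.9526 = 1.5803
E(R_P) = R_f + β_P × MRP = 2.96% + 1.5803 × 4.39% = 9.90%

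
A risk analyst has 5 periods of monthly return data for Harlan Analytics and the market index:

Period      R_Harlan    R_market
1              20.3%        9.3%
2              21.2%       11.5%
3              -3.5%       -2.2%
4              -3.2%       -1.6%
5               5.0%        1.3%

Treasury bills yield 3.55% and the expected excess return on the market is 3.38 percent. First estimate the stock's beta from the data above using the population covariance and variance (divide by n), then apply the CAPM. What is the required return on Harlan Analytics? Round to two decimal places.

Mean R_i = (20.3 + 21.2 − 3.5 − 3.2 + 5.0) / 5 = 7.9600%
Mean R_m = (9.3 + 11.5 − 2.2 − 1.6 + 1.3) / 5 = 3.6600%
Σ(R_i − R̄_i)(R_m − R̄_m) = 306.2420  ⇒  Cov = 306.2420 / 5 = 61.2484
Σ(R_m − R̄_m)² = 160.8520  ⇒  Var(R_m) = 160.8520 / 5 = 32.1704
β = Cov / Var(R_m) = 61.2484 / 32.1704 = 1.9039
E(R) = R_f + β × MRP = 3.55% + 1.9039 × 3.38% = 9.99%

9.99%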